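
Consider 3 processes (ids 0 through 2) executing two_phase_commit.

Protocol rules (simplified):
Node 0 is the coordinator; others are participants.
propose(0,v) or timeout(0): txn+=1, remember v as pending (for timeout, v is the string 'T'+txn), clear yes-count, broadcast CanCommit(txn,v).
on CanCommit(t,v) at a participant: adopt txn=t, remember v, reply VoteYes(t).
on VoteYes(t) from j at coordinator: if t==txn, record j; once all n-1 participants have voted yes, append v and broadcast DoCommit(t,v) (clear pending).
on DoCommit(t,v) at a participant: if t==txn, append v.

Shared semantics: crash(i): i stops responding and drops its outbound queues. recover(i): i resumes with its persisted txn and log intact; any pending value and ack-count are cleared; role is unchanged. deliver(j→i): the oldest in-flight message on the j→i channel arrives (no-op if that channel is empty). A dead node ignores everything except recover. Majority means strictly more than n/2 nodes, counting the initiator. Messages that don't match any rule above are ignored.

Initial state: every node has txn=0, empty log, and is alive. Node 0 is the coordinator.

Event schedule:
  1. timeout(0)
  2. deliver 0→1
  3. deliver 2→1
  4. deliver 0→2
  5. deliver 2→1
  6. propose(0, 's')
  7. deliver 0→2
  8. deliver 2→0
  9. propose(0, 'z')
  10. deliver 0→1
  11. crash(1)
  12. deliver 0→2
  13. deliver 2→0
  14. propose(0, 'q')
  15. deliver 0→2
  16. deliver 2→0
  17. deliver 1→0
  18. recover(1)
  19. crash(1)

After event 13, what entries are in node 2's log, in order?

empty

[1] timeout(0) → N0(coor t1 [-])
[2] deliver 0→1 → N1(part t1 [-])
[3] deliver 2→1 → ∅
[4] deliver 0→2 → N2(part t1 [-])
[5] deliver 2→1 → ∅
[6] propose(0,'s') → N0(coor t2 [-])
[7] deliver 0→2 → N2(part t2 [-])
[8] deliver 2→0 → ∅
[9] propose(0,'z') → N0(coor t3 [-])
[10] deliver 0→1 → N1(part t2 [-])
[11] crash(1) → N1(✗part t2 [-])
[12] deliver 0→2 → N2(part t3 [-])
[13] deliver 2→0 → ∅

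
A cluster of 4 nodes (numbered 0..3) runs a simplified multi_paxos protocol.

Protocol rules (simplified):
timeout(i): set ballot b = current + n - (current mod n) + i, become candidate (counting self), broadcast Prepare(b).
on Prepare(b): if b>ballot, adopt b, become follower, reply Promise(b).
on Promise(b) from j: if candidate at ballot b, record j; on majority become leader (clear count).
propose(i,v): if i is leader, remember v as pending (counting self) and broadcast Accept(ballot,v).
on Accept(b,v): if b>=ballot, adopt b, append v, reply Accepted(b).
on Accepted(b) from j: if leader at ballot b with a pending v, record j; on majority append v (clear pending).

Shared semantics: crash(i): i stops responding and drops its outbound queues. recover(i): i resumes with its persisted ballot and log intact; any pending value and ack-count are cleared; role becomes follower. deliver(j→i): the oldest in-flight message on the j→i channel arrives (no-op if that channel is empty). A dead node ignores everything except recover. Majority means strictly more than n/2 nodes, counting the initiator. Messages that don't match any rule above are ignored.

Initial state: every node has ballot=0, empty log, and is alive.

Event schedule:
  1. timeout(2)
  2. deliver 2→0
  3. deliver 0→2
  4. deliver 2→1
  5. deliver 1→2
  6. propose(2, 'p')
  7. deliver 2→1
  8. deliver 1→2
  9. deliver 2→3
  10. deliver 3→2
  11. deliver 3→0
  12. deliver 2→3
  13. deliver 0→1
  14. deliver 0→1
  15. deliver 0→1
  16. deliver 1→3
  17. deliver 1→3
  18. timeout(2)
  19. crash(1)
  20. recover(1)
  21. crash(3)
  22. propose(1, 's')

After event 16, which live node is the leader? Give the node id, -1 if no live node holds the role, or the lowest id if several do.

1. timeout(2):  <2:cand b6 ->
2. deliver 2→0:  <0:foll b6 ->
3. deliver 0→2:  nop
4. deliver 2→1:  <1:foll b6 ->
5. deliver 1→2:  <2:lead b6 ->
6. propose(2,'p'):  nop
7. deliver 2→1:  <1:foll b6 p>
8. deliver 1→2:  nop
9. deliver 2→3:  <3:foll b6 ->
10. deliver 3→2:  nop
11. deliver 3→0:  nop
12. deliver 2→3:  <3:foll b6 p>
13. deliver 0→1:  nop
14. deliver 0→1:  nop
15. deliver 0→1:  nop
16. deliver 1→3:  nop

2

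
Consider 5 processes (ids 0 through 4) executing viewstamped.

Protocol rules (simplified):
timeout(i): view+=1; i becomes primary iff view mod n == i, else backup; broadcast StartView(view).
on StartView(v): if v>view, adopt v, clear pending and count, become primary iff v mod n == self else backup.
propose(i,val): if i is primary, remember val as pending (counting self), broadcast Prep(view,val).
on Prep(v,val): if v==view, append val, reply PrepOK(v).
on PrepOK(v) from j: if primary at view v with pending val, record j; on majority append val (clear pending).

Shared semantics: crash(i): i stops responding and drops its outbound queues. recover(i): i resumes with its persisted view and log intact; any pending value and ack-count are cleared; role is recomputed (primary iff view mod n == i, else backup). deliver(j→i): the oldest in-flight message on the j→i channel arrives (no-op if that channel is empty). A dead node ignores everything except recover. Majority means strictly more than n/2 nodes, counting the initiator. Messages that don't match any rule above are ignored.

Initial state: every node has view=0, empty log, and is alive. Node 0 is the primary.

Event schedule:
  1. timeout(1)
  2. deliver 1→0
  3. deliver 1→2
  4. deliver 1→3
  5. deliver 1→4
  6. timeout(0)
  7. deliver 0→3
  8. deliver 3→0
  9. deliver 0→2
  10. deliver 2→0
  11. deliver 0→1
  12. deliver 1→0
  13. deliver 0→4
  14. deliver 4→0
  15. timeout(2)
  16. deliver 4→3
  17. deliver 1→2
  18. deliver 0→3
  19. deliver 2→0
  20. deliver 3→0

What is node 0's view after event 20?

[1] timeout(1) → N1(prim v1 [-])
[2] deliver 1→0 → N0(back v1 [-])
[3] deliver 1→2 → N2(back v1 [-])
[4] deliver 1→3 → N3(back v1 [-])
[5] deliver 1→4 → N4(back v1 [-])
[6] timeout(0) → N0(back v2 [-])
[7] deliver 0→3 → N3(back v2 [-])
[8] deliver 3→0 → ∅
[9] deliver 0→2 → N2(prim v2 [-])
[10] deliver 2→0 → ∅
[11] deliver 0→1 → N1(back v2 [-])
[12] deliver 1→0 → ∅
[13] deliver 0→4 → N4(back v2 [-])
[14] deliver 4→0 → ∅
[15] timeout(2) → N2(back v3 [-])
[16] deliver 4→3 → ∅
[17] deliver 1→2 → ∅
[18] deliver 0→3 → ∅
[19] deliver 2→0 → N0(back v3 [-])
[20] deliver 3→0 → ∅

3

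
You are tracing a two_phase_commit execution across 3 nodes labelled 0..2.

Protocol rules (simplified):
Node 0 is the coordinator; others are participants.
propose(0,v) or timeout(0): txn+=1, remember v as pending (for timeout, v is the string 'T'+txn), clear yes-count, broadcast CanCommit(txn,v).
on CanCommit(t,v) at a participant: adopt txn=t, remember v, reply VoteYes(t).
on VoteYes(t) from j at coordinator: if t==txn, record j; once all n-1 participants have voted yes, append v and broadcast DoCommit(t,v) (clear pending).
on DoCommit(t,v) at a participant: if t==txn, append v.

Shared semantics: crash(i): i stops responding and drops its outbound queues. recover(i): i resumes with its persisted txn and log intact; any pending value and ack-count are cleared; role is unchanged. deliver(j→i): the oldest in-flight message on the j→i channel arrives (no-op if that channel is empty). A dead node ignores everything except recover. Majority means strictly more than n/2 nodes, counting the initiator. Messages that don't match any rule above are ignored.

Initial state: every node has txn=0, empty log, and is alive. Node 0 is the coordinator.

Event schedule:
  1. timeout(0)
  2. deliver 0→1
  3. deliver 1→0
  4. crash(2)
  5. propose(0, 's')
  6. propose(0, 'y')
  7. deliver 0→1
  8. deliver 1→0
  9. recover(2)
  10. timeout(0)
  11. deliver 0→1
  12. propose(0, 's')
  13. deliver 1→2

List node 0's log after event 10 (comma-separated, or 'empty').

[1] timeout(0) → N0(coor t1 [-])
[2] deliver 0→1 → N1(part t1 [-])
[3] deliver 1→0 → ∅
[4] crash(2) → N2(✗part t0 [-])
[5] propose(0,'s') → N0(coor t2 [-])
[6] propose(0,'y') → N0(coor t3 [-])
[7] deliver 0→1 → N1(part t2 [-])
[8] deliver 1→0 → ∅
[9] recover(2) → N2(part t0 [-])
[10] timeout(0) → N0(coor t4 [-])

empty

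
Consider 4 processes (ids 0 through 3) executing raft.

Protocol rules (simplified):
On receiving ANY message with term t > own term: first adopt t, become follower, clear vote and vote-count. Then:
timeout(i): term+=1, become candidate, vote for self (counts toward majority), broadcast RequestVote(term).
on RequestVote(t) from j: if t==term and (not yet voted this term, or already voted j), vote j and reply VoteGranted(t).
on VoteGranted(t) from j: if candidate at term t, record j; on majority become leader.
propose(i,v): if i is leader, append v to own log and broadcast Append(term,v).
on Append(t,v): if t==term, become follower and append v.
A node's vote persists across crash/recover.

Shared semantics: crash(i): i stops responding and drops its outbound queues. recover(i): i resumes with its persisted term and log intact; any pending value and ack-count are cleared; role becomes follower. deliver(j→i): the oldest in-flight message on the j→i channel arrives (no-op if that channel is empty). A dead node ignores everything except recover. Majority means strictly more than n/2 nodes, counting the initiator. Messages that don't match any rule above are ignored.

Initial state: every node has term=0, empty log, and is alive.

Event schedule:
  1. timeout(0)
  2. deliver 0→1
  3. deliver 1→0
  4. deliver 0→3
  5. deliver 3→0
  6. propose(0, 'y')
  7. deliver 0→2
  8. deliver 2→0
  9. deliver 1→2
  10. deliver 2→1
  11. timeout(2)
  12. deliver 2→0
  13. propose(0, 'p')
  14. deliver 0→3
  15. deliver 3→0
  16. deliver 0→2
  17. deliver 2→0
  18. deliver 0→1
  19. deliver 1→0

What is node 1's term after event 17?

1

e1 timeout(0): 0[cand,t=1,-]
e2 deliver 0→1: 1[foll,t=1,-]
e3 deliver 1→0: ·
e4 deliver 0→3: 3[foll,t=1,-]
e5 deliver 3→0: 0[lead,t=1,-]
e6 propose(0,'y'): 0[lead,t=1,y]
e7 deliver 0→2: 2[foll,t=1,-]
e8 deliver 2→0: ·
e9 deliver 1→2: ·
e10 deliver 2→1: ·
e11 timeout(2): 2[cand,t=2,-]
e12 deliver 2→0: 0[foll,t=2,y]
e13 propose(0,'p'): ·
e14 deliver 0→3: 3[foll,t=1,y]
e15 deliver 3→0: ·
e16 deliver 0→2: ·
e17 deliver 2→0: ·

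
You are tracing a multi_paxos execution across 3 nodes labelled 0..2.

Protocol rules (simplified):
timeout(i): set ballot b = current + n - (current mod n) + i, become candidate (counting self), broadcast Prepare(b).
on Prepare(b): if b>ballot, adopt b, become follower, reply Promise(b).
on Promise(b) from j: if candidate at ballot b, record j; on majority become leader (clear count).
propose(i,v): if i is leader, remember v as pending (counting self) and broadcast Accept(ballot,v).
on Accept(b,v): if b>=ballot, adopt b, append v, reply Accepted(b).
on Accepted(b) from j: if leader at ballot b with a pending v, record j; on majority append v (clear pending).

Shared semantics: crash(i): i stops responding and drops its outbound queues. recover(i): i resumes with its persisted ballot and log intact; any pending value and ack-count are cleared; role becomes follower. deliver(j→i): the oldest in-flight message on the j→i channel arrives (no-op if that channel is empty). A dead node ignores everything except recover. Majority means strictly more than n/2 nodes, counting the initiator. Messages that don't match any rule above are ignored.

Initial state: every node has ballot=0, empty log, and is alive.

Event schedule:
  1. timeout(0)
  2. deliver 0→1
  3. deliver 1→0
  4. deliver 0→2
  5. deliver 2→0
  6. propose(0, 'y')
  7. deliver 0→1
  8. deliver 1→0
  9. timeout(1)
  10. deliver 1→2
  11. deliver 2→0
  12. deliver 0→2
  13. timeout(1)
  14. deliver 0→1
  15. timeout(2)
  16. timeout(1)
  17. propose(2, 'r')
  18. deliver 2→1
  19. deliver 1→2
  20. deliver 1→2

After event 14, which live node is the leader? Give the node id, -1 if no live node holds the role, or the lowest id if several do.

step 1 timeout(0): 0={cand,b=3,log=-}
step 2 deliver 0→1: 1={foll,b=3,log=-}
step 3 deliver 1→0: 0={lead,b=3,log=-}
step 4 deliver 0→2: 2={foll,b=3,log=-}
step 5 deliver 2→0: —
step 6 propose(0,'y'): —
step 7 deliver 0→1: 1={foll,b=3,log=y}
step 8 deliver 1→0: 0={lead,b=3,log=y}
step 9 timeout(1): 1={cand,b=7,log=y}
step 10 deliver 1→2: 2={foll,b=7,log=-}
step 11 deliver 2→0: —
step 12 deliver 0→2: —
step 13 timeout(1): 1={cand,b=10,log=y}
step 14 deliver 0→1: —

0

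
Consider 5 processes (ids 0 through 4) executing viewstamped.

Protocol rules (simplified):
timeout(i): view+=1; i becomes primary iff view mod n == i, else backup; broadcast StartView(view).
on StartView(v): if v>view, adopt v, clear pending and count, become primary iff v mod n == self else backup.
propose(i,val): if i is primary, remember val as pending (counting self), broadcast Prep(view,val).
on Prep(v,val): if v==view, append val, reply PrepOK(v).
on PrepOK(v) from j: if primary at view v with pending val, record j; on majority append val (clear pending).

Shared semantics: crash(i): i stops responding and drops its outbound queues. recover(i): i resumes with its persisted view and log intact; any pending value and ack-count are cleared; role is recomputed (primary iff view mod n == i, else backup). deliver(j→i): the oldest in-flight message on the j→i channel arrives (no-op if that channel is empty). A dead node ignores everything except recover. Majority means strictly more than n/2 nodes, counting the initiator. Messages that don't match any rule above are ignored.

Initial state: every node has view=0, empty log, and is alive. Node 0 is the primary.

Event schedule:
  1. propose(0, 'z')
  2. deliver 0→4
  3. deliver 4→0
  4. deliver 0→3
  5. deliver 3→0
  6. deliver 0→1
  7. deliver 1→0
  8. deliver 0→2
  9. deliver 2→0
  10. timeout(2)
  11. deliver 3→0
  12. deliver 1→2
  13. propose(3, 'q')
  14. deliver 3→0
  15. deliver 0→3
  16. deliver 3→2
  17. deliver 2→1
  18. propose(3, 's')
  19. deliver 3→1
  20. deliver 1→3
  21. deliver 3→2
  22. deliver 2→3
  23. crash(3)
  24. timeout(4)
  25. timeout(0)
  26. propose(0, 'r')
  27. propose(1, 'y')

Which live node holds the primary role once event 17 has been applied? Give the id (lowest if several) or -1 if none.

0

step 1 propose(0,'z'): —
step 2 deliver 0→4: 4={back,v=0,log=z}
step 3 deliver 4→0: —
step 4 deliver 0→3: 3={back,v=0,log=z}
step 5 deliver 3→0: 0={prim,v=0,log=z}
step 6 deliver 0→1: 1={back,v=0,log=z}
step 7 deliver 1→0: —
step 8 deliver 0→2: 2={back,v=0,log=z}
step 9 deliver 2→0: —
step 10 timeout(2): 2={back,v=1,log=z}
step 11 deliver 3→0: —
step 12 deliver 1→2: —
step 13 propose(3,'q'): —
step 14 deliver 3→0: —
step 15 deliver 0→3: —
step 16 deliver 3→2: —
step 17 deliver 2→1: 1={prim,v=1,log=z}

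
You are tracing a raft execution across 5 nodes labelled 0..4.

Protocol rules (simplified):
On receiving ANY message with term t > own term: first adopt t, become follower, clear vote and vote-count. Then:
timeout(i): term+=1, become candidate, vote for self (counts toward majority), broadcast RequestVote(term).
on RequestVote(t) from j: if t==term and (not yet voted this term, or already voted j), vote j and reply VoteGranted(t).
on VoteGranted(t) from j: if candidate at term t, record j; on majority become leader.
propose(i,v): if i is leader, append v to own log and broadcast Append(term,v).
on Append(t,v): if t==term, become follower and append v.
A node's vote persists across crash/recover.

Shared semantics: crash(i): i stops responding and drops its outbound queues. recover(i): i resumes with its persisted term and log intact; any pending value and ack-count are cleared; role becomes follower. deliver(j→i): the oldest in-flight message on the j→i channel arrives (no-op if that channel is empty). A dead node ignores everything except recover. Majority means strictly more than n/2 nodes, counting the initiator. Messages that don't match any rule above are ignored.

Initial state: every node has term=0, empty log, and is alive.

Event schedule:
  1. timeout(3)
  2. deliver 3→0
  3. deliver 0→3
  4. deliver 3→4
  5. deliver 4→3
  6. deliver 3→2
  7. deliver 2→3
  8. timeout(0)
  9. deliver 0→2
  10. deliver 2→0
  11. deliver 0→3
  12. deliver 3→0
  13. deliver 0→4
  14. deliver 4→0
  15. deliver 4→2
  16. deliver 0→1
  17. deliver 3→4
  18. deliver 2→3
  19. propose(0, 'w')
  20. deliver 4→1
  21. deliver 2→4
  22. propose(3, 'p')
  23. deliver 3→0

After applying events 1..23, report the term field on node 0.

step 1 timeout(3): 3={cand,t=1,log=-}
step 2 deliver 3→0: 0={foll,t=1,log=-}
step 3 deliver 0→3: —
step 4 deliver 3→4: 4={foll,t=1,log=-}
step 5 deliver 4→3: 3={lead,t=1,log=-}
step 6 deliver 3→2: 2={foll,t=1,log=-}
step 7 deliver 2→3: —
step 8 timeout(0): 0={cand,t=2,log=-}
step 9 deliver 0→2: 2={foll,t=2,log=-}
step 10 deliver 2→0: —
step 11 deliver 0→3: 3={foll,t=2,log=-}
step 12 deliver 3→0: 0={lead,t=2,log=-}
step 13 deliver 0→4: 4={foll,t=2,log=-}
step 14 deliver 4→0: —
step 15 deliver 4→2: —
step 16 deliver 0→1: 1={foll,t=2,log=-}
step 17 deliver 3→4: —
step 18 deliver 2→3: —
step 19 propose(0,'w'): 0={lead,t=2,log=w}
step 20 deliver 4→1: —
step 21 deliver 2→4: —
step 22 propose(3,'p'): —
step 23 deliver 3→0: —

2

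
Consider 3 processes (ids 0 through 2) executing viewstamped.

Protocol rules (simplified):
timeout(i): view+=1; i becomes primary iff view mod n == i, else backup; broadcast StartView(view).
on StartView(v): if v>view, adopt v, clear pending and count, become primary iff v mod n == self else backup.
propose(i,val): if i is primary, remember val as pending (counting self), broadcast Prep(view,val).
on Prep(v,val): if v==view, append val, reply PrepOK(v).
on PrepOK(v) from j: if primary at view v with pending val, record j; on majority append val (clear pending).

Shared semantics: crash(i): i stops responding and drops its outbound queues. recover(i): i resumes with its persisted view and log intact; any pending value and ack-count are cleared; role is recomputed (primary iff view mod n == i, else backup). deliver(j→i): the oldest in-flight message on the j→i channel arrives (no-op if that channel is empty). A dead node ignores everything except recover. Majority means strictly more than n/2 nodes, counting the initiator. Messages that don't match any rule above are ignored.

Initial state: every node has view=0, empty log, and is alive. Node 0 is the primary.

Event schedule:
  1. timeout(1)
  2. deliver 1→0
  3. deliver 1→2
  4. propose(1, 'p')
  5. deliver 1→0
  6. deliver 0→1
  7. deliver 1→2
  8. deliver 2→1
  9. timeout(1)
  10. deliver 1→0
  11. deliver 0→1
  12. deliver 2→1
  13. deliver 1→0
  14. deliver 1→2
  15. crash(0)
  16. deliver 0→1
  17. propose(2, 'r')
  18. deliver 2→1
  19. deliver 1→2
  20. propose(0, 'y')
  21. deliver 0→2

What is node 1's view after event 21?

e1 timeout(1): 1[prim,v=1,-]
e2 deliver 1→0: 0[back,v=1,-]
e3 deliver 1→2: 2[back,v=1,-]
e4 propose(1,'p'): ·
e5 deliver 1→0: 0[back,v=1,p]
e6 deliver 0→1: 1[prim,v=1,p]
e7 deliver 1→2: 2[back,v=1,p]
e8 deliver 2→1: ·
e9 timeout(1): 1[back,v=2,p]
e10 deliver 1→0: 0[back,v=2,p]
e11 deliver 0→1: ·
e12 deliver 2→1: ·
e13 deliver 1→0: ·
e14 deliver 1→2: 2[prim,v=2,p]
e15 crash(0): 0[✗back,v=2,p]
e16 deliver 0→1: ·
e17 propose(2,'r'): ·
e18 deliver 2→1: 1[back,v=2,p,r]
e19 deliver 1→2: 2[prim,v=2,p,r]
e20 propose(0,'y'): ·
e21 deliver 0→2: ·

2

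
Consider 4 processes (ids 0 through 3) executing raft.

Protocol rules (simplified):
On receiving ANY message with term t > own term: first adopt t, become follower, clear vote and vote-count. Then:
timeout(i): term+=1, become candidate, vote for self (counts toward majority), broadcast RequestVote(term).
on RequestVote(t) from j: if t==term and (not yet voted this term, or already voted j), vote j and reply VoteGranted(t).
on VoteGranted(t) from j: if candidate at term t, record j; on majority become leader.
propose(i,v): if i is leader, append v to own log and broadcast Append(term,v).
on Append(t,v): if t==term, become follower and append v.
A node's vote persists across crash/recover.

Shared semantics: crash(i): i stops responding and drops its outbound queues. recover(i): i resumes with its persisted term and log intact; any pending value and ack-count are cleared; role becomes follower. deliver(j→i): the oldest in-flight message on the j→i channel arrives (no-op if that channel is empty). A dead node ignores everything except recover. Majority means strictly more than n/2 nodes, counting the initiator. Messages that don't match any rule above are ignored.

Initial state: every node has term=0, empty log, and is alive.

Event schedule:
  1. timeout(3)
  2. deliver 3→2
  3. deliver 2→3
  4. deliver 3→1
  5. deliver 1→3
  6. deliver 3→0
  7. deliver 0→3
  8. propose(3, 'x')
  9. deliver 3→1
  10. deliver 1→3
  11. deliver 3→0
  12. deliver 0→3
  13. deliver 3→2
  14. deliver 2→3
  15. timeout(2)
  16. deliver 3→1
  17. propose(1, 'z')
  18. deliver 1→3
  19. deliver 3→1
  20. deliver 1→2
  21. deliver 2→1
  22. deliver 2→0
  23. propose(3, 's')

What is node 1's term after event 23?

2

step 1 timeout(3): 3={cand,t=1,log=-}
step 2 deliver 3→2: 2={foll,t=1,log=-}
step 3 deliver 2→3: —
step 4 deliver 3→1: 1={foll,t=1,log=-}
step 5 deliver 1→3: 3={lead,t=1,log=-}
step 6 deliver 3→0: 0={foll,t=1,log=-}
step 7 deliver 0→3: —
step 8 propose(3,'x'): 3={lead,t=1,log=x}
step 9 deliver 3→1: 1={foll,t=1,log=x}
step 10 deliver 1→3: —
step 11 deliver 3→0: 0={foll,t=1,log=x}
step 12 deliver 0→3: —
step 13 deliver 3→2: 2={foll,t=1,log=x}
step 14 deliver 2→3: —
step 15 timeout(2): 2={cand,t=2,log=x}
step 16 deliver 3→1: —
step 17 propose(1,'z'): —
step 18 deliver 1→3: —
step 19 deliver 3→1: —
step 20 deliver 1→2: —
step 21 deliver 2→1: 1={foll,t=2,log=x}
step 22 deliver 2→0: 0={foll,t=2,log=x}
step 23 propose(3,'s'): 3={lead,t=1,log=x,s}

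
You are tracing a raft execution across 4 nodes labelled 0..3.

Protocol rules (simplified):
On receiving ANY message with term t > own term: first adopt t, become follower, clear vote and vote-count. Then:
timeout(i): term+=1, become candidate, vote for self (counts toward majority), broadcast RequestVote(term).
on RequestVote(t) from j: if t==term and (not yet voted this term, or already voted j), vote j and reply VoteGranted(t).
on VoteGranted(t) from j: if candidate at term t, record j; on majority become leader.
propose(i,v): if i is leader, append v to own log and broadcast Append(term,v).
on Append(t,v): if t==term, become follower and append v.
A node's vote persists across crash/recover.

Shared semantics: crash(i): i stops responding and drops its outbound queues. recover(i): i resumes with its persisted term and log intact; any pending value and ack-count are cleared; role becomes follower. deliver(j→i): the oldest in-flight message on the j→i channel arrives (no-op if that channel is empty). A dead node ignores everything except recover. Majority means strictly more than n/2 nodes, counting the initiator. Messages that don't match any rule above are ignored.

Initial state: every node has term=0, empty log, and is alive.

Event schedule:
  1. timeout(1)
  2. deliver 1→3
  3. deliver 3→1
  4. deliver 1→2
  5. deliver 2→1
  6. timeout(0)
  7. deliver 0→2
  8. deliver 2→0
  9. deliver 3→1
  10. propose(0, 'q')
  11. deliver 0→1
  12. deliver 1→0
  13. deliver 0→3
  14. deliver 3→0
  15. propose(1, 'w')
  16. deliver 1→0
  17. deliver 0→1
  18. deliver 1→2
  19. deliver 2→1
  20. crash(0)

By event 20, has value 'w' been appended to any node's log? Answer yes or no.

yes

[1] timeout(1) → N1(cand t1 [-])
[2] deliver 1→3 → N3(foll t1 [-])
[3] deliver 3→1 → ∅
[4] deliver 1→2 → N2(foll t1 [-])
[5] deliver 2→1 → N1(lead t1 [-])
[6] timeout(0) → N0(cand t1 [-])
[7] deliver 0→2 → ∅
[8] deliver 2→0 → ∅
[9] deliver 3→1 → ∅
[10] propose(0,'q') → ∅
[11] deliver 0→1 → ∅
[12] deliver 1→0 → ∅
[13] deliver 0→3 → ∅
[14] deliver 3→0 → ∅
[15] propose(1,'w') → N1(lead t1 [w])
[16] deliver 1→0 → N0(foll t1 [w])
[17] deliver 0→1 → ∅
[18] deliver 1→2 → N2(foll t1 [w])
[19] deliver 2→1 → ∅
[20] crash(0) → N0(✗foll t1 [w])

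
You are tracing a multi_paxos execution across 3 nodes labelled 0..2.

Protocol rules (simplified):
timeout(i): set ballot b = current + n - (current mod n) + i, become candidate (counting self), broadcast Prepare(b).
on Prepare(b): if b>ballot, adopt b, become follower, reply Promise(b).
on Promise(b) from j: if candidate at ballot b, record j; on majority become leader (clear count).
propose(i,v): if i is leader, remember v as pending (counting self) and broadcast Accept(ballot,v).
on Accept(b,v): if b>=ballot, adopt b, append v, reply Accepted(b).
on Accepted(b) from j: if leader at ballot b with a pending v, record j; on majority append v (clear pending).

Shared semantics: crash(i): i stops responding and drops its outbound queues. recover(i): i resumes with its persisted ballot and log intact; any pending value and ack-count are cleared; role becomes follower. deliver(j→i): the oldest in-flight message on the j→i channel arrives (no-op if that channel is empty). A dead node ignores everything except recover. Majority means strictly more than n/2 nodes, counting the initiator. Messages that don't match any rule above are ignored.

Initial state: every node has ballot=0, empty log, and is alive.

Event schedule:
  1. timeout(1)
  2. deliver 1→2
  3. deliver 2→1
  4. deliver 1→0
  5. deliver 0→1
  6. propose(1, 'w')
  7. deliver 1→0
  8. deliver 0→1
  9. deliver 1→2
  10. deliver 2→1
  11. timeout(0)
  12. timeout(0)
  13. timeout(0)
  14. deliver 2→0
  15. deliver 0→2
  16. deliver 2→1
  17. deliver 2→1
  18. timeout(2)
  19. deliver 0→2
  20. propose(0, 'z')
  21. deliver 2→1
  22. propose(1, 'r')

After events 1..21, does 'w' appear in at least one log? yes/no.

yes

[1] timeout(1) → N1(cand b4 [-])
[2] deliver 1→2 → N2(foll b4 [-])
[3] deliver 2→1 → N1(lead b4 [-])
[4] deliver 1→0 → N0(foll b4 [-])
[5] deliver 0→1 → ∅
[6] propose(1,'w') → ∅
[7] deliver 1→0 → N0(foll b4 [w])
[8] deliver 0→1 → N1(lead b4 [w])
[9] deliver 1→2 → N2(foll b4 [w])
[10] deliver 2→1 → ∅
[11] timeout(0) → N0(cand b6 [w])
[12] timeout(0) → N0(cand b9 [w])
[13] timeout(0) → N0(cand b12 [w])
[14] deliver 2→0 → ∅
[15] deliver 0→2 → N2(foll b6 [w])
[16] deliver 2→1 → ∅
[17] deliver 2→1 → ∅
[18] timeout(2) → N2(cand b11 [w])
[19] deliver 0→2 → ∅
[20] propose(0,'z') → ∅
[21] deliver 2→1 → N1(foll b11 [w])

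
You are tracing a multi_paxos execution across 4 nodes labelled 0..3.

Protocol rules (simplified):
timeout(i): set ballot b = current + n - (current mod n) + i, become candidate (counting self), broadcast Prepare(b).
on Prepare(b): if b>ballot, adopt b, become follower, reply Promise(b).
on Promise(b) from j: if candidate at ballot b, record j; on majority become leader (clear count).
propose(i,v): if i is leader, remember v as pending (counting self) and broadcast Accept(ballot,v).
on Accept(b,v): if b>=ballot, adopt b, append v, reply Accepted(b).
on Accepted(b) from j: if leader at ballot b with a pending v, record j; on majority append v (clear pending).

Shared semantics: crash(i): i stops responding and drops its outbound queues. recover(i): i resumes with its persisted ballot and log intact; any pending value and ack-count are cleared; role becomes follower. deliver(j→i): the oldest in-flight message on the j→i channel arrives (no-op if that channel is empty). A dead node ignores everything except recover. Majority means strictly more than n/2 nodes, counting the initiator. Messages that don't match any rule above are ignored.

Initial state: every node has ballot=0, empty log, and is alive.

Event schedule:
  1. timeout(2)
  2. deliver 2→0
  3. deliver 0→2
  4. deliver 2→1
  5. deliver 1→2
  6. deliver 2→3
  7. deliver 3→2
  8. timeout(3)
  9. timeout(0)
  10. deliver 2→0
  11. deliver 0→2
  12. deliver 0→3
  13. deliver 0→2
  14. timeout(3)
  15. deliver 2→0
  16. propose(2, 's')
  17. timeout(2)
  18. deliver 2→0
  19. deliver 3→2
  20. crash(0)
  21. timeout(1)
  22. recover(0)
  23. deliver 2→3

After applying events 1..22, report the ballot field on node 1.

9

[1] timeout(2) → N2(cand b6 [-])
[2] deliver 2→0 → N0(foll b6 [-])
[3] deliver 0→2 → ∅
[4] deliver 2→1 → N1(foll b6 [-])
[5] deliver 1→2 → N2(lead b6 [-])
[6] deliver 2→3 → N3(foll b6 [-])
[7] deliver 3→2 → ∅
[8] timeout(3) → N3(cand b11 [-])
[9] timeout(0) → N0(cand b8 [-])
[10] deliver 2→0 → ∅
[11] deliver 0→2 → N2(foll b8 [-])
[12] deliver 0→3 → ∅
[13] deliver 0→2 → ∅
[14] timeout(3) → N3(cand b15 [-])
[15] deliver 2→0 → ∅
[16] propose(2,'s') → ∅
[17] timeout(2) → N2(cand b14 [-])
[18] deliver 2→0 → N0(foll b14 [-])
[19] deliver 3→2 → ∅
[20] crash(0) → N0(✗foll b14 [-])
[21] timeout(1) → N1(cand b9 [-])
[22] recover(0) → N0(foll b14 [-])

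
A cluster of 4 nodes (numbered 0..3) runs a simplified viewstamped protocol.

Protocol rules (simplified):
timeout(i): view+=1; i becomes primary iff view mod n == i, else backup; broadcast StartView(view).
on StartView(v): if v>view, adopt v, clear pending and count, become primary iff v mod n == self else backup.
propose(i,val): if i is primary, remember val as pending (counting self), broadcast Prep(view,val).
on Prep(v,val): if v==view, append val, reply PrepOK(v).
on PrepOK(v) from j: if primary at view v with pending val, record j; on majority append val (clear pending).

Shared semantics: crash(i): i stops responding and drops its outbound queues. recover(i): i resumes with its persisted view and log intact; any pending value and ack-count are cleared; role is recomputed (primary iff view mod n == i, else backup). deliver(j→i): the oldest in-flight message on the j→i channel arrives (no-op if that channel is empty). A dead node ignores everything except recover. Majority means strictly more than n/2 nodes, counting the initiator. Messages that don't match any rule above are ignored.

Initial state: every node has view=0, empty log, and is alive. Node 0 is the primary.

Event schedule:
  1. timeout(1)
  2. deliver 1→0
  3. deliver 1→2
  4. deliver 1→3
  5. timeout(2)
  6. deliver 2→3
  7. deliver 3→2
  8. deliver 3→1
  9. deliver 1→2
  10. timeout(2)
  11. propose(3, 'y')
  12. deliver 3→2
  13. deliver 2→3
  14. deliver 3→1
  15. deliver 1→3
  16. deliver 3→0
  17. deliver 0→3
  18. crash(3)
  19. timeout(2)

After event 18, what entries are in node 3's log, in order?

empty

step 1 timeout(1): 1={prim,v=1,log=-}
step 2 deliver 1→0: 0={back,v=1,log=-}
step 3 deliver 1→2: 2={back,v=1,log=-}
step 4 deliver 1→3: 3={back,v=1,log=-}
step 5 timeout(2): 2={prim,v=2,log=-}
step 6 deliver 2→3: 3={back,v=2,log=-}
step 7 deliver 3→2: —
step 8 deliver 3→1: —
step 9 deliver 1→2: —
step 10 timeout(2): 2={back,v=3,log=-}
step 11 propose(3,'y'): —
step 12 deliver 3→2: —
step 13 deliver 2→3: 3={prim,v=3,log=-}
step 14 deliver 3→1: —
step 15 deliver 1→3: —
step 16 deliver 3→0: —
step 17 deliver 0→3: —
step 18 crash(3): 3={✗prim,v=3,log=-}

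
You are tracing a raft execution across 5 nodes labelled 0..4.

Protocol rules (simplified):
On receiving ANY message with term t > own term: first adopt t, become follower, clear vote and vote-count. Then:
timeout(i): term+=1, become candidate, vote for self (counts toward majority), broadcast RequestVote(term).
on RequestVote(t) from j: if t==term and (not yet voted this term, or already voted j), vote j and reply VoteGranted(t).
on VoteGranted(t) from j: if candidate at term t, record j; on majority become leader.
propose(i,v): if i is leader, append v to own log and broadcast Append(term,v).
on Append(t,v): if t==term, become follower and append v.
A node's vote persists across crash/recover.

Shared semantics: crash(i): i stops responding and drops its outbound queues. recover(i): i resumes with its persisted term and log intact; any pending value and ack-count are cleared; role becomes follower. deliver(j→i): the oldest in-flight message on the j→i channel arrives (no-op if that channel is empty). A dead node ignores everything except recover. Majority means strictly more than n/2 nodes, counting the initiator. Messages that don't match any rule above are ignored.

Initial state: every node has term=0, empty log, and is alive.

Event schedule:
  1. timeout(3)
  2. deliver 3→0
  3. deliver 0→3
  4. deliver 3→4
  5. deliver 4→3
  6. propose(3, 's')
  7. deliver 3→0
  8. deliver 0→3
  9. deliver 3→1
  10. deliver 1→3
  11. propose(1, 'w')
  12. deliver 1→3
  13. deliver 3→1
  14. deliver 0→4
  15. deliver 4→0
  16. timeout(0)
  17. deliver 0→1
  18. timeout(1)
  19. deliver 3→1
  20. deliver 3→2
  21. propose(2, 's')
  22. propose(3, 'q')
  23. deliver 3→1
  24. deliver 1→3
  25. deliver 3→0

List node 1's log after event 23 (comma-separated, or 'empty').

e1 timeout(3): 3[cand,t=1,-]
e2 deliver 3→0: 0[foll,t=1,-]
e3 deliver 0→3: ·
e4 deliver 3→4: 4[foll,t=1,-]
e5 deliver 4→3: 3[lead,t=1,-]
e6 propose(3,'s'): 3[lead,t=1,s]
e7 deliver 3→0: 0[foll,t=1,s]
e8 deliver 0→3: ·
e9 deliver 3→1: 1[foll,t=1,-]
e10 deliver 1→3: ·
e11 propose(1,'w'): ·
e12 deliver 1→3: ·
e13 deliver 3→1: 1[foll,t=1,s]
e14 deliver 0→4: ·
e15 deliver 4→0: ·
e16 timeout(0): 0[cand,t=2,s]
e17 deliver 0→1: 1[foll,t=2,s]
e18 timeout(1): 1[cand,t=3,s]
e19 deliver 3→1: ·
e20 deliver 3→2: 2[foll,t=1,-]
e21 propose(2,'s'): ·
e22 propose(3,'q'): 3[lead,t=1,s,q]
e23 deliver 3→1: ·

s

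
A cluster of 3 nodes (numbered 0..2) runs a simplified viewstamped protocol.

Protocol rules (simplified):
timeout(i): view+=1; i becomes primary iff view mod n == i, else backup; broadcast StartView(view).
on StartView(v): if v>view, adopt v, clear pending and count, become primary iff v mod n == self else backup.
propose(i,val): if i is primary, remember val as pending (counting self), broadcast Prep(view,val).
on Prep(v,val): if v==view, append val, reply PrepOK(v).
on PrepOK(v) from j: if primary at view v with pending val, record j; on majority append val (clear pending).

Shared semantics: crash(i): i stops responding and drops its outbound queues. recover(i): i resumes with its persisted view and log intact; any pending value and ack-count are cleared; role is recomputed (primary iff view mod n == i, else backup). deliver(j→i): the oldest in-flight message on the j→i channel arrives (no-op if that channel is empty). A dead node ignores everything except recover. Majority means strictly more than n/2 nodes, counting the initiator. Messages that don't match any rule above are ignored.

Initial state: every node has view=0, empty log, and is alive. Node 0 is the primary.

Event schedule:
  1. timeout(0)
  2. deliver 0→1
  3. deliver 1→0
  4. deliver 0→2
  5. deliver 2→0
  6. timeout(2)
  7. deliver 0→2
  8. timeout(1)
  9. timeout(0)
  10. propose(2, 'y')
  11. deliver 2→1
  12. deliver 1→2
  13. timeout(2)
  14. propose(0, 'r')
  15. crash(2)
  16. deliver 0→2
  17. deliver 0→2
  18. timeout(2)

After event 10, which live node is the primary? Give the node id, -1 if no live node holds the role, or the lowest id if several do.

2

e1 timeout(0): 0[back,v=1,-]
e2 deliver 0→1: 1[prim,v=1,-]
e3 deliver 1→0: ·
e4 deliver 0→2: 2[back,v=1,-]
e5 deliver 2→0: ·
e6 timeout(2): 2[prim,v=2,-]
e7 deliver 0→2: ·
e8 timeout(1): 1[back,v=2,-]
e9 timeout(0): 0[back,v=2,-]
e10 propose(2,'y'): ·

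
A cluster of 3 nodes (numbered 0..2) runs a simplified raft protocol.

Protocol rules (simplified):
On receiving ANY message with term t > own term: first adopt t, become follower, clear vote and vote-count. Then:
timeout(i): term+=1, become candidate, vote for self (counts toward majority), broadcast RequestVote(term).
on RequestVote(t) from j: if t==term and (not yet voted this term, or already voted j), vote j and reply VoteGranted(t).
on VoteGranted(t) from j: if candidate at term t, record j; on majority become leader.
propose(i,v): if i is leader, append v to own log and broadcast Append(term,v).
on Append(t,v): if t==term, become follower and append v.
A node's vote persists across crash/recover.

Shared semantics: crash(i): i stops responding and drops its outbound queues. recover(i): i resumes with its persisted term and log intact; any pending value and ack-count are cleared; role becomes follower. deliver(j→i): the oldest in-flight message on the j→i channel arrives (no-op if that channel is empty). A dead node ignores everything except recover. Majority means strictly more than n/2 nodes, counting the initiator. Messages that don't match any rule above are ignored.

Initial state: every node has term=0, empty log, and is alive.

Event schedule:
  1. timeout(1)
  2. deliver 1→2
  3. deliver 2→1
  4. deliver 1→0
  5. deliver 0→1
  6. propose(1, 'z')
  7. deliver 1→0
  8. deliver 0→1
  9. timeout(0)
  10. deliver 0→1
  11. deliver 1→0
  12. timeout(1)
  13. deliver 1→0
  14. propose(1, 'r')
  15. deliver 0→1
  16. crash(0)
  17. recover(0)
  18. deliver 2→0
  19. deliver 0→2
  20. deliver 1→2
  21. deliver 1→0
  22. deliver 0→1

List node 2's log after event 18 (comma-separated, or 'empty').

after 1 — timeout(1): n1:cand/t1/[-]
after 2 — deliver 1→2: n2:foll/t1/[-]
after 3 — deliver 2→1: n1:lead/t1/[-]
after 4 — deliver 1→0: n0:foll/t1/[-]
after 5 — deliver 0→1: ·
after 6 — propose(1,'z'): n1:lead/t1/[z]
after 7 — deliver 1→0: n0:foll/t1/[z]
after 8 — deliver 0→1: ·
after 9 — timeout(0): n0:cand/t2/[z]
after 10 — deliver 0→1: n1:foll/t2/[z]
after 11 — deliver 1→0: n0:lead/t2/[z]
after 12 — timeout(1): n1:cand/t3/[z]
after 13 — deliver 1→0: n0:foll/t3/[z]
after 14 — propose(1,'r'): ·
after 15 — deliver 0→1: n1:lead/t3/[z]
after 16 — crash(0): n0:✗foll/t3/[z]
after 17 — recover(0): n0:foll/t3/[z]
after 18 — deliver 2→0: ·

empty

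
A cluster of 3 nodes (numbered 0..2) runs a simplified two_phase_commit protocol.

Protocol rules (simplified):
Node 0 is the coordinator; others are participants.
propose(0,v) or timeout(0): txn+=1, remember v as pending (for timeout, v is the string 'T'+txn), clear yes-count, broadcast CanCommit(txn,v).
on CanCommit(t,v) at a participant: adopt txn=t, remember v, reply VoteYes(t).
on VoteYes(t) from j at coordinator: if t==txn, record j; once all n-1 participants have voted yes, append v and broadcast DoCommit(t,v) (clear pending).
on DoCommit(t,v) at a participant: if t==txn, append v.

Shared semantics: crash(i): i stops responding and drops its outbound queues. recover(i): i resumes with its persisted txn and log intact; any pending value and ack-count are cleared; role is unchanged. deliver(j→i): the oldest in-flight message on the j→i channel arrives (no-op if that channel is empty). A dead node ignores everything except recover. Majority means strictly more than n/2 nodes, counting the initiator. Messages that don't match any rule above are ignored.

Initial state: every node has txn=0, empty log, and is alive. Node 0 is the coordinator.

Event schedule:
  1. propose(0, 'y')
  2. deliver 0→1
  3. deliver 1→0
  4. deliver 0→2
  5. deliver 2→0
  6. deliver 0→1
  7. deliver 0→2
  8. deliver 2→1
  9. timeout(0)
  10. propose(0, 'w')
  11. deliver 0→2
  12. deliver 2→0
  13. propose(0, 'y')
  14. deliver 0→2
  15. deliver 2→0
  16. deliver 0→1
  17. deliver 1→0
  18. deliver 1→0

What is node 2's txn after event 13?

2

1. propose(0,'y'):  <0:coor t1 ->
2. deliver 0→1:  <1:part t1 ->
3. deliver 1→0:  nop
4. deliver 0→2:  <2:part t1 ->
5. deliver 2→0:  <0:coor t1 y>
6. deliver 0→1:  <1:part t1 y>
7. deliver 0→2:  <2:part t1 y>
8. deliver 2→1:  nop
9. timeout(0):  <0:coor t2 y>
10. propose(0,'w'):  <0:coor t3 y>
11. deliver 0→2:  <2:part t2 y>
12. deliver 2→0:  nop
13. propose(0,'y'):  <0:coor t4 y>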